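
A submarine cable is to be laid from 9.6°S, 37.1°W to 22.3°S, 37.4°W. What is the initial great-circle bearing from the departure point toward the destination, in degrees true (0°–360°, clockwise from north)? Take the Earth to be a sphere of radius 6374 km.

N = sin Δλ·cos φ₂ = -0.0048;  D = cos φ₁ sin φ₂ − sin φ₁ cos φ₂ cos Δλ = -0.2198
initial course = atan2(N, D) = 181.26°

181.3°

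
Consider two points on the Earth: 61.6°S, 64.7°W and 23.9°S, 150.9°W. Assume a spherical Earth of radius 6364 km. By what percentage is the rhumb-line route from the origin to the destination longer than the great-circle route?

5.3%

Great circle: σ = 1.1754 rad → d_gc = Rσ = 7480.1 km
Rhumb: Δφ = +0.6580, Δλ = -1.5045, Δψ = +0.9444, q = Δφ/Δψ = 0.6967 → d_rh = R√(Δφ²+q²Δλ²) = 7876.0 km
Excess = (7876.0 − 7480.1) / 7480.1 = 395.9 / 7480.1 = 5.29% ≈ 5.3%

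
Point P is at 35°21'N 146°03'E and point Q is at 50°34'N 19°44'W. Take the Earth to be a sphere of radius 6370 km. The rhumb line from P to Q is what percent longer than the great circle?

30.2%

Great circle: σ = 1.6262 rad → d_gc = Rσ = 10358.7 km
Rhumb: Δφ = +0.2656, Δλ = -2.8935, Δψ = +0.3659, q = Δφ/Δψ = 0.7259 → d_rh = R√(Δφ²+q²Δλ²) = 13486.3 km
Excess = (13486.3 − 10358.7) / 10358.7 = 3127.6 / 10358.7 = 30.19% ≈ 30.2%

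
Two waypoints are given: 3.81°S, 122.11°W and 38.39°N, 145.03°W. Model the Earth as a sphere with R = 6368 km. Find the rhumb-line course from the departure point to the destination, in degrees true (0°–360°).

333.2°

Meridional parts: M(φ₁)=-0.0665, M(φ₂)=+0.7266 → ΔM = +0.7932;  Δλ = -0.4000 rad
tan C = Δλ / ΔM = -0.5043 → C = 333.24°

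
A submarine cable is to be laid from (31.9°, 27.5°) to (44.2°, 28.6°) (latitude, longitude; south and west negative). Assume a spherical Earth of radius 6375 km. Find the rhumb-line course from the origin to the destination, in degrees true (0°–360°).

Meridional parts: M(φ₁)=+0.5880, M(φ₂)=+0.8618 → ΔM = +0.2738;  Δλ = +0.0192 rad
tan C = Δλ / ΔM = +0.0701 → C = 4.01°

4.0°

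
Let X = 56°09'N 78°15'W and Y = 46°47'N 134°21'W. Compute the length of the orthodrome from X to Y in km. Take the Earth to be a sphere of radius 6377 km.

cos σ = sin φ₁ sin φ₂ + cos φ₁ cos φ₂ cos Δλ
      = sin(56.15°)sin(46.78°) + cos(56.15°)cos(46.78°)cos(-56.10°) = 0.8180
σ = 35.117° → d = Rσ = 6377·0.61291 = 3908 km

3908 km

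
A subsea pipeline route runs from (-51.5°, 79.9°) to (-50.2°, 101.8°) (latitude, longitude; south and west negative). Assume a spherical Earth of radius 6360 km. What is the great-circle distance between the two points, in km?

1536 km

Haversine: a = sin²(Δφ/2)+cos φ₁ cos φ₂ sin²(Δλ/2) = 0.01451;  σ = 2·atan2(√a,√(1−a))
σ = 13.835° → d = Rσ = 6360·0.24147 = 1536 km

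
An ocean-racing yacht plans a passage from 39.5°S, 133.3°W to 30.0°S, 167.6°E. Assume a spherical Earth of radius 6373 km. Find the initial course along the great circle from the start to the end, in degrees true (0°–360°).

θ = atan2( sin Δλ·cos φ₂ ,  cos φ₁ sin φ₂ − sin φ₁ cos φ₂ cos Δλ )
  = atan2(-0.7431, -0.1029) = 262.11°

262.1°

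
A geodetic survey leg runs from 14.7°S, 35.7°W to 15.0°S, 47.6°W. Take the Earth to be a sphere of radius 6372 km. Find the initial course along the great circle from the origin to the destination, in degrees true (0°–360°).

θ = atan2( sin Δλ·cos φ₂ ,  cos φ₁ sin φ₂ − sin φ₁ cos φ₂ cos Δλ )
  = atan2(-0.1992, -0.0105) = 266.98°

267.0°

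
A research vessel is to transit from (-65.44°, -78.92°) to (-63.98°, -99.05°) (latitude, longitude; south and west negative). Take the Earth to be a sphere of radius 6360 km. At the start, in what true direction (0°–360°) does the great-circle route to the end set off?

270.4°

N = sin Δλ·cos φ₂ = -0.1510;  D = cos φ₁ sin φ₂ − sin φ₁ cos φ₂ cos Δλ = +0.0011
initial course = atan2(N, D) = 270.42°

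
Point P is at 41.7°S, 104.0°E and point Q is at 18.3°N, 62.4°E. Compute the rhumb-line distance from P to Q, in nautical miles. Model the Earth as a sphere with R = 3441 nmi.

Rhumb course C = atan2(Δλ, Δψ) with Δψ = ln[tan(π/4+φ₂/2)/tan(π/4+φ₁/2)] = +1.1271, Δλ = -0.7261 → C = 327.21°
d = R·|Δφ| / |cos C| = 3441·1.04720 / 0.84067 = 4286 nmi

4286 nmi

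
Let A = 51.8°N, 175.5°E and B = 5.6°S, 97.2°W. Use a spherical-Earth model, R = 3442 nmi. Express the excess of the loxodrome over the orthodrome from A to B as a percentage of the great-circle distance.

Great circle: σ = 1.6185 rad → d_gc = Rσ = 5570.9 nmi
Rhumb: Δφ = -1.0018, Δλ = +1.5237, Δψ = -1.1584, q = Δφ/Δψ = 0.8648 → d_rh = R√(Δφ²+q²Δλ²) = 5697.5 nmi
Excess = (5697.5 − 5570.9) / 5570.9 = 126.6 / 5570.9 = 2.27% ≈ 2.3%

2.3%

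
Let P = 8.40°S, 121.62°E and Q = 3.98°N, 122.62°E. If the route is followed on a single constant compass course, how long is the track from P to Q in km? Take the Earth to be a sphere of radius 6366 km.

1380 km

Δψ = ln[tan(π/4+φ₂/2)/tan(π/4+φ₁/2)] = +0.2167;  Δφ = +0.2161 rad,  Δλ = +0.0175 rad
q = Δφ/Δψ = 0.9973
d = R·√(Δφ² + q²Δλ²) = 6366·0.21677 = 1380 km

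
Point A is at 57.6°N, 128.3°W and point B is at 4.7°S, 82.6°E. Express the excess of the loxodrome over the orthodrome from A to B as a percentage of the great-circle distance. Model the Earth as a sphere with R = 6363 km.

Great circle: σ = 2.1263 rad → d_gc = Rσ = 13529.9 km
Rhumb: Δφ = -1.0873, Δλ = -2.6023, Δψ = -1.3182, q = Δφ/Δψ = 0.8249 → d_rh = R√(Δφ²+q²Δλ²) = 15311.0 km
Excess = (15311.0 − 13529.9) / 13529.9 = 1781.1 / 13529.9 = 13.16% ≈ 13.2%

13.2%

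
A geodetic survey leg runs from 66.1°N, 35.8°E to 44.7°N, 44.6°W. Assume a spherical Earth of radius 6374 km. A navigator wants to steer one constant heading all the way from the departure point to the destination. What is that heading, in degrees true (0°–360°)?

244.2°

Δψ = ln[tan(π/4+φ₂/2)/tan(π/4+φ₁/2)] = -0.6789
Δλ = -1.4032 rad (taken the short way round)
course = atan2(Δλ, Δψ) = 244.18°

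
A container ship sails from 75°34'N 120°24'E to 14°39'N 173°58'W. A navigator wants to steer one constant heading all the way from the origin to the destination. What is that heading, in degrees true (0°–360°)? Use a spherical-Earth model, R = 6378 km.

147.6°

Meridional parts: M(φ₁)=+2.0665, M(φ₂)=+0.2585 → ΔM = -1.8080;  Δλ = +1.1455 rad
tan C = Δλ / ΔM = -0.6336 → C = 147.64°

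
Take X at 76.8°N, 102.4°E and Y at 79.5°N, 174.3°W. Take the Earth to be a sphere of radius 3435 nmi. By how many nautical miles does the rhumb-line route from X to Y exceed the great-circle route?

86 nmi

Great circle: cos σ = sin φ₁ sin φ₂ + cos φ₁ cos φ₂ cos Δλ,  σ = 0.2761 rad → d_gc = 948.34 nmi
Rhumb line: Δψ = +0.2305, q = Δφ/Δψ = 0.2045, d_rh = R√(Δφ²+q²Δλ²) = 1033.85 nmi
Excess = 1033.85 − 948.34 = 85.51 ≈ 86 nmi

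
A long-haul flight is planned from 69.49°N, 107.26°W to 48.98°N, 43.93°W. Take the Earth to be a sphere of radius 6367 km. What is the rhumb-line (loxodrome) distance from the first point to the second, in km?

4150 km

Δψ = ln[tan(π/4+φ₂/2)/tan(π/4+φ₁/2)] = -0.7264;  Δφ = -0.3580 rad,  Δλ = +1.1053 rad
q = Δφ/Δψ = 0.4928
d = R·√(Δφ² + q²Δλ²) = 6367·0.65178 = 4150 km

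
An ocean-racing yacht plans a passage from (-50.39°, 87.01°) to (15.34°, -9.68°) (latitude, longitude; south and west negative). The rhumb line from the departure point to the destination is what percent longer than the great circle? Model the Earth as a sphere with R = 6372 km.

2.0%

Great circle: σ = 1.8498 rad → d_gc = Rσ = 11787.2 km
Rhumb: Δφ = +1.1472, Δλ = -1.6876, Δψ = +1.2923, q = Δφ/Δψ = 0.8877 → d_rh = R√(Δφ²+q²Δλ²) = 12023.2 km
Excess = (12023.2 − 11787.2) / 11787.2 = 236.0 / 11787.2 = 2.00% ≈ 2.0%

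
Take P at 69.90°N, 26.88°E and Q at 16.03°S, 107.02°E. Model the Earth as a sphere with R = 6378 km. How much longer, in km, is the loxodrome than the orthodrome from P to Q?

326 km

Great circle: cos σ = sin φ₁ sin φ₂ + cos φ₁ cos φ₂ cos Δλ,  σ = 1.7750 rad → d_gc = 11320.8 km
Rhumb line: Δψ = -2.0138, q = Δφ/Δψ = 0.7447, d_rh = R√(Δφ²+q²Δλ²) = 11646.4 km
Excess = 11646.4 − 11320.8 = 325.6 ≈ 326 km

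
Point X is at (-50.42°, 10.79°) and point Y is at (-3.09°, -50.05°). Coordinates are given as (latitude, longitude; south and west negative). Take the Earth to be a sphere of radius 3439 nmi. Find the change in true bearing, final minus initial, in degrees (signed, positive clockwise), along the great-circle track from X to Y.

+32.2°

Initial bearing θ₁ = atan2(sin Δλ cos φ₂, cos φ₁ sin φ₂ − sin φ₁ cos φ₂ cos Δλ) = 291.34°
Final bearing θ₂ = (initial bearing from the destination back to the start) + 180° = 323.53°
Δθ = θ₂ − θ₁ = +32.2°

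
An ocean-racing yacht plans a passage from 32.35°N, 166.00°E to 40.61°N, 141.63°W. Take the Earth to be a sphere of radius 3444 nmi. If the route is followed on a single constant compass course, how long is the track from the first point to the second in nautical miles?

Δψ = ln[tan(π/4+φ₂/2)/tan(π/4+φ₁/2)] = +0.1796;  Δφ = +0.1442 rad,  Δλ = +0.9140 rad
q = Δφ/Δψ = 0.8026
d = R·√(Δφ² + q²Δλ²) = 3444·0.74763 = 2575 nmi

2575 nmi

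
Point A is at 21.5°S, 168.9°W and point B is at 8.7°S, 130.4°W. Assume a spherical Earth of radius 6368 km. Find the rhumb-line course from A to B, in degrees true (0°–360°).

71.0°

Meridional parts: M(φ₁)=-0.3844, M(φ₂)=-0.1524 → ΔM = +0.2319;  Δλ = +0.6720 rad
tan C = Δλ / ΔM = +2.8970 → C = 70.96°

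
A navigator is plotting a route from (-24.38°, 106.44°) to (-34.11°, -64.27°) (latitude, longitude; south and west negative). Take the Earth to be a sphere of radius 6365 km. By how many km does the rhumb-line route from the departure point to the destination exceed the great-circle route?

Great circle: cos σ = sin φ₁ sin φ₂ + cos φ₁ cos φ₂ cos Δλ,  σ = 2.1092 rad → d_gc = 13425.0 km
Rhumb line: Δψ = -0.1950, q = Δφ/Δψ = 0.8708, d_rh = R√(Δφ²+q²Δλ²) = 16549.9 km
Excess = 16549.9 − 13425.0 = 3124.9 ≈ 3125 km

3125 km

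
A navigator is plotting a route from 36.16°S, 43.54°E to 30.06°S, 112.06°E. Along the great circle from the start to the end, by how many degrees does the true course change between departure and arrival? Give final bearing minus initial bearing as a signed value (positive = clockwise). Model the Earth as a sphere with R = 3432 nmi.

At departure: θ₁ = atan2(sin Δλ cos φ₂, cos φ₁ sin φ₂ − sin φ₁ cos φ₂ cos Δλ) = 105.11°
At arrival: θ₂ = atan2(sin Δλ cos φ₁, −cos φ₂ sin φ₁ + sin φ₂ cos φ₁ cos Δλ) = 64.24°
Δθ = θ₂ − θ₁ = -40.9°

-40.9°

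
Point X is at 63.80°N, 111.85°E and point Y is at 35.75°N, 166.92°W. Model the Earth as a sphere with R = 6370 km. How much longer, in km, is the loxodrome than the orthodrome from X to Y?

339 km

Great circle: cos σ = sin φ₁ sin φ₂ + cos φ₁ cos φ₂ cos Δλ,  σ = 0.9535 rad → d_gc = 6073.6 km
Rhumb line: Δψ = -0.7891, q = Δφ/Δψ = 0.6204, d_rh = R√(Δφ²+q²Δλ²) = 6412.4 km
Excess = 6412.4 − 6073.6 = 338.8 ≈ 339 km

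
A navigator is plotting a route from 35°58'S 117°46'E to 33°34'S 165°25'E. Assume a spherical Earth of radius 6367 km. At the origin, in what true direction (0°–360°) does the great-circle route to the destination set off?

100.8°

θ = atan2( sin Δλ·cos φ₂ ,  cos φ₁ sin φ₂ − sin φ₁ cos φ₂ cos Δλ )
  = atan2(+0.6158, -0.1178) = 100.83°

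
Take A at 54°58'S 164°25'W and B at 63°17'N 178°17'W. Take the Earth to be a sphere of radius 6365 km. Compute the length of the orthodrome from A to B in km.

Haversine: a = sin²(Δφ/2)+cos φ₁ cos φ₂ sin²(Δλ/2) = 0.74042;  σ = 2·atan2(√a,√(1−a))
σ = 118.740° → d = Rσ = 6365·2.07241 = 13191 km

13191 km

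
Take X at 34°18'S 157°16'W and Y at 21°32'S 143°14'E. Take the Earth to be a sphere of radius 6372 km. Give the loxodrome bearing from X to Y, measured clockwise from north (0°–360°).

283.7°

Δψ = ln[tan(π/4+φ₂/2)/tan(π/4+φ₁/2)] = +0.2530
Δλ = -1.0385 rad (taken the short way round)
course = atan2(Δλ, Δψ) = 283.69°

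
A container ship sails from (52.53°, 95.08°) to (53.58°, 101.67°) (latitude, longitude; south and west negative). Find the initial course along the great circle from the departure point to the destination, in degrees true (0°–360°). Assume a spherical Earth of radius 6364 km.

N = sin Δλ·cos φ₂ = +0.0681;  D = cos φ₁ sin φ₂ − sin φ₁ cos φ₂ cos Δλ = +0.0214
initial course = atan2(N, D) = 72.53°

72.5°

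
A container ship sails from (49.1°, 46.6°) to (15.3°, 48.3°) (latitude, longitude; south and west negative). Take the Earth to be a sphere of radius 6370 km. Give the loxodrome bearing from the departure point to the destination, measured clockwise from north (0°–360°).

177.6°

Meridional parts: M(φ₁)=+0.9865, M(φ₂)=+0.2703 → ΔM = -0.7162;  Δλ = +0.0297 rad
tan C = Δλ / ΔM = -0.0414 → C = 177.63°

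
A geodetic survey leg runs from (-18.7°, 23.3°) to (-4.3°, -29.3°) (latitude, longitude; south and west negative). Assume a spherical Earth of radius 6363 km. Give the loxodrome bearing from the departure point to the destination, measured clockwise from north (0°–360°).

285.7°

Meridional parts: M(φ₁)=-0.3323, M(φ₂)=-0.0751 → ΔM = +0.2572;  Δλ = -0.9180 rad
tan C = Δλ / ΔM = -3.5692 → C = 285.65°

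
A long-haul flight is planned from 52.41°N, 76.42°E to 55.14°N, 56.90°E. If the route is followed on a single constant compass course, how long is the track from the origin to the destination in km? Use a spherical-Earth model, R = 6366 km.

Rhumb course C = atan2(Δλ, Δψ) with Δψ = ln[tan(π/4+φ₂/2)/tan(π/4+φ₁/2)] = +0.0807, Δλ = -0.3407 → C = 283.32°
d = R·|Δφ| / |cos C| = 6366·0.04765 / 0.23040 = 1317 km

1317 km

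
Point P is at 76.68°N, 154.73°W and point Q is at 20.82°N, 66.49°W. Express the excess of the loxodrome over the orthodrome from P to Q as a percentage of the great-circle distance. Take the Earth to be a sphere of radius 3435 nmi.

6.6%

Great circle: σ = 1.2106 rad → d_gc = Rσ = 4158.3 nmi
Rhumb: Δφ = -0.9749, Δλ = +1.5401, Δψ = -1.7759, q = Δφ/Δψ = 0.5490 → d_rh = R√(Δφ²+q²Δλ²) = 4432.8 nmi
Excess = (4432.8 − 4158.3) / 4158.3 = 274.5 / 4158.3 = 6.60% ≈ 6.6%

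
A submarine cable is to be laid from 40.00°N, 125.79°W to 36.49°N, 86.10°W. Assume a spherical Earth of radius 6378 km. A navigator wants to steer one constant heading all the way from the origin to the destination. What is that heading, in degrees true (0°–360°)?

96.4°

Meridional parts: M(φ₁)=+0.7629, M(φ₂)=+0.6849 → ΔM = -0.0780;  Δλ = +0.6927 rad
tan C = Δλ / ΔM = -8.8776 → C = 96.43°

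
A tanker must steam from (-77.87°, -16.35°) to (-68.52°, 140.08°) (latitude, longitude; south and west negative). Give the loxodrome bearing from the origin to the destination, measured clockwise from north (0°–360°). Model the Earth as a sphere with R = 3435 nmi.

Δψ = ln[tan(π/4+φ₂/2)/tan(π/4+φ₁/2)] = +0.5795
Δλ = +2.7302 rad (taken the short way round)
course = atan2(Δλ, Δψ) = 78.02°

78.0°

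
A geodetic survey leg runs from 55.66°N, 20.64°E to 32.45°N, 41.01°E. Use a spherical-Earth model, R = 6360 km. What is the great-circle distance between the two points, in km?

3021 km

cos σ = sin φ₁ sin φ₂ + cos φ₁ cos φ₂ cos Δλ
      = sin(55.66°)sin(32.45°) + cos(55.66°)cos(32.45°)cos(20.37°) = 0.8893
σ = 27.215° → d = Rσ = 6360·0.47499 = 3021 km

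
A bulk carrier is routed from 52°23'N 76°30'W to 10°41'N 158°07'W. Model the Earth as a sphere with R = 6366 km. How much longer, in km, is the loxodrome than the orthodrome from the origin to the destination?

Great circle: cos σ = sin φ₁ sin φ₂ + cos φ₁ cos φ₂ cos Δλ,  σ = 1.3343 rad → d_gc = 8494.2 km
Rhumb line: Δψ = -0.8895, q = Δφ/Δψ = 0.8182, d_rh = R√(Δφ²+q²Δλ²) = 8747.4 km
Excess = 8747.4 − 8494.2 = 253.2 ≈ 253 km

253 km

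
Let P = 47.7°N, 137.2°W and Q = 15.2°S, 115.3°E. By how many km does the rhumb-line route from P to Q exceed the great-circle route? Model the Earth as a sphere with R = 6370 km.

Great circle: cos σ = sin φ₁ sin φ₂ + cos φ₁ cos φ₂ cos Δλ,  σ = 1.9706 rad → d_gc = 12552.62 km
Rhumb line: Δψ = -1.2181, q = Δφ/Δψ = 0.9012, d_rh = R√(Δφ²+q²Δλ²) = 12842.15 km
Excess = 12842.15 − 12552.62 = 289.53 ≈ 290 km

290 km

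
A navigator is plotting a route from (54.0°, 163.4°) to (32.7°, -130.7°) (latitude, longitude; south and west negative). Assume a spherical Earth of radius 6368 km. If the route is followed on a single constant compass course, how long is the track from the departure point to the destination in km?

Rhumb course C = atan2(Δλ, Δψ) with Δψ = ln[tan(π/4+φ₂/2)/tan(π/4+φ₁/2)] = -0.5197, Δλ = +1.1502 → C = 114.31°
d = R·|Δφ| / |cos C| = 6368·0.37176 / 0.41175 = 5749 km

5749 km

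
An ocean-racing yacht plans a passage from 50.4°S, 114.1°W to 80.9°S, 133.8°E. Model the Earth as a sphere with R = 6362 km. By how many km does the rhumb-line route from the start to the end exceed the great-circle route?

Great circle: cos σ = sin φ₁ sin φ₂ + cos φ₁ cos φ₂ cos Δλ,  σ = 0.7628 rad → d_gc = 4853.1 km
Rhumb line: Δψ = -1.5094, q = Δφ/Δψ = 0.3527, d_rh = R√(Δφ²+q²Δλ²) = 5544.4 km
Excess = 5544.4 − 4853.1 = 691.3 ≈ 691 km

691 km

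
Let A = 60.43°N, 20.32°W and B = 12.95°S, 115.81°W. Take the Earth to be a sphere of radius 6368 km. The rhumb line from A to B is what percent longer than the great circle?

3.3%

Great circle: σ = 1.8141 rad → d_gc = Rσ = 11552.3 km
Rhumb: Δφ = -1.2807, Δλ = -1.6666, Δψ = -1.5600, q = Δφ/Δψ = 0.8210 → d_rh = R√(Δφ²+q²Δλ²) = 11934.3 km
Excess = (11934.3 − 11552.3) / 11552.3 = 382.0 / 11552.3 = 3.31% ≈ 3.3%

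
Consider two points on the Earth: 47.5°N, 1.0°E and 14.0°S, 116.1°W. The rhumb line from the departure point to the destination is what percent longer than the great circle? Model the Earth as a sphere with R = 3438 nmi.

3.1%

Great circle: σ = 2.0680 rad → d_gc = Rσ = 7109.8 nmi
Rhumb: Δφ = -1.0734, Δλ = -2.0438, Δψ = -1.1913, q = Δφ/Δψ = 0.9010 → d_rh = R√(Δφ²+q²Δλ²) = 7328.0 nmi
Excess = (7328.0 − 7109.8) / 7109.8 = 218.2 / 7109.8 = 3.07% ≈ 3.1%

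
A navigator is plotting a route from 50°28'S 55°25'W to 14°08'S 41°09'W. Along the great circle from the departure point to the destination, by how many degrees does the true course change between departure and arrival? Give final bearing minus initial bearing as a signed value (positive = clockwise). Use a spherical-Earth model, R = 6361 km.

-8.1°

At departure: θ₁ = atan2(sin Δλ cos φ₂, cos φ₁ sin φ₂ − sin φ₁ cos φ₂ cos Δλ) = 22.77°
At arrival: θ₂ = atan2(sin Δλ cos φ₁, −cos φ₂ sin φ₁ + sin φ₂ cos φ₁ cos Δλ) = 14.72°
Δθ = θ₂ − θ₁ = -8.1°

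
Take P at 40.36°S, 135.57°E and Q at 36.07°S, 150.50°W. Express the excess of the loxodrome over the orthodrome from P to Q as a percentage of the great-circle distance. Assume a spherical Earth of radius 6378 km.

3.0%

Great circle: σ = 0.9863 rad → d_gc = Rσ = 6290.7 km
Rhumb: Δφ = +0.0749, Δλ = +1.2903, Δψ = +0.0953, q = Δφ/Δψ = 0.7853 → d_rh = R√(Δφ²+q²Δλ²) = 6480.2 km
Excess = (6480.2 − 6290.7) / 6290.7 = 189.5 / 6290.7 = 3.01% ≈ 3.0%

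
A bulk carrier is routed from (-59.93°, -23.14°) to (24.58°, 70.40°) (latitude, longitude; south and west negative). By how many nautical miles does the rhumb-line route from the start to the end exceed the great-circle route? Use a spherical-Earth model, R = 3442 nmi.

Great circle: cos σ = sin φ₁ sin φ₂ + cos φ₁ cos φ₂ cos Δλ,  σ = 1.9694 rad → d_gc = 6778.6 nmi
Rhumb line: Δψ = +1.7573, q = Δφ/Δψ = 0.8393, d_rh = R√(Δφ²+q²Δλ²) = 6929.7 nmi
Excess = 6929.7 − 6778.6 = 151.1 ≈ 151 nmi

151 nmi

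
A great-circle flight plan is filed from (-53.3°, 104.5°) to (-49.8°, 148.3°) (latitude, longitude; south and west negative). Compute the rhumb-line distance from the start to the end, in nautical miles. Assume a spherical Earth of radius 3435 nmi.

1645 nmi

Rhumb course C = atan2(Δλ, Δψ) with Δψ = ln[tan(π/4+φ₂/2)/tan(π/4+φ₁/2)] = +0.0983, Δλ = +0.7645 → C = 82.67°
d = R·|Δφ| / |cos C| = 3435·0.06109 / 0.12754 = 1645 nmi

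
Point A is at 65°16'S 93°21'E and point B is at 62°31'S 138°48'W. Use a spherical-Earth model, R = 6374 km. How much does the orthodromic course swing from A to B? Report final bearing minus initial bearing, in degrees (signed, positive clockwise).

At departure: θ₁ = atan2(sin Δλ cos φ₂, cos φ₁ sin φ₂ − sin φ₁ cos φ₂ cos Δλ) = 149.89°
At arrival: θ₂ = atan2(sin Δλ cos φ₁, −cos φ₂ sin φ₁ + sin φ₂ cos φ₁ cos Δλ) = 27.05°
Δθ = θ₂ − θ₁ = -122.8°

-122.8°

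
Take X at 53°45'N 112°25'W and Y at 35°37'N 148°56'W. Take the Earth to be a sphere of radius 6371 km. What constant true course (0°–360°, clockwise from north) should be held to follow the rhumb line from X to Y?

234.7°

Δψ = ln[tan(π/4+φ₂/2)/tan(π/4+φ₁/2)] = -0.4508
Δλ = -0.6373 rad (taken the short way round)
course = atan2(Δλ, Δψ) = 234.73°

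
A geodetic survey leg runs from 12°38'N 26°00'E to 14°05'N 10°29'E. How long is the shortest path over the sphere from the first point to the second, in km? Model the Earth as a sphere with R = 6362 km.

1684 km

cos σ = sin φ₁ sin φ₂ + cos φ₁ cos φ₂ cos Δλ
      = sin(12.63°)sin(14.08°) + cos(12.63°)cos(14.08°)cos(-15.52°) = 0.9652
σ = 15.163° → d = Rσ = 6362·0.26465 = 1684 km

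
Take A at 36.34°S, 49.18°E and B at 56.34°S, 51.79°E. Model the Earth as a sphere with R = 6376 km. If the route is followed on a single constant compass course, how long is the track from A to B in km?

2234 km

Rhumb course C = atan2(Δλ, Δψ) with Δψ = ln[tan(π/4+φ₂/2)/tan(π/4+φ₁/2)] = -0.5141, Δλ = +0.0456 → C = 174.94°
d = R·|Δφ| / |cos C| = 6376·0.34907 / 0.99610 = 2234 km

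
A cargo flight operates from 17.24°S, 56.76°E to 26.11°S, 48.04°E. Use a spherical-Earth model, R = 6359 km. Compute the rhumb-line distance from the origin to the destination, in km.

Rhumb course C = atan2(Δλ, Δψ) with Δψ = ln[tan(π/4+φ₂/2)/tan(π/4+φ₁/2)] = -0.1668, Δλ = -0.1522 → C = 222.38°
d = R·|Δφ| / |cos C| = 6359·0.15481 / 0.73873 = 1333 km

1333 km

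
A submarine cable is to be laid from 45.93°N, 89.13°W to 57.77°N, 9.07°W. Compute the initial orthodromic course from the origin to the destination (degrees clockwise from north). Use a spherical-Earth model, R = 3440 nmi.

45.2°

θ = atan2( sin Δλ·cos φ₂ ,  cos φ₁ sin φ₂ − sin φ₁ cos φ₂ cos Δλ )
  = atan2(+0.5253, +0.5222) = 45.17°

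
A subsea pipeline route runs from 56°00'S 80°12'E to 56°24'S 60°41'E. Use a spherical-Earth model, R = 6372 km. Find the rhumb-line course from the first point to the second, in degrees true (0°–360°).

267.9°

Δψ = ln[tan(π/4+φ₂/2)/tan(π/4+φ₁/2)] = -0.0125
Δλ = -0.3406 rad (taken the short way round)
course = atan2(Δλ, Δψ) = 267.89°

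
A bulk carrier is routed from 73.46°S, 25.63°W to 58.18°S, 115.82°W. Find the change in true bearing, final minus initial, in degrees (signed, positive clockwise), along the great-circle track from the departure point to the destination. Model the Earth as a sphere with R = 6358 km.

+85.4°

Initial bearing θ₁ = atan2(sin Δλ cos φ₂, cos φ₁ sin φ₂ − sin φ₁ cos φ₂ cos Δλ) = 245.20°
Final bearing θ₂ = (initial bearing from the destination back to the start) + 180° = 330.65°
Δθ = θ₂ − θ₁ = +85.4°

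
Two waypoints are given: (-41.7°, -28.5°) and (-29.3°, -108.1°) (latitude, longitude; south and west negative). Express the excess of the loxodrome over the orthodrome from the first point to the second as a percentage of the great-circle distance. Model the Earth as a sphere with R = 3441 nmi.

Great circle: σ = 1.1118 rad → d_gc = Rσ = 3825.5 nmi
Rhumb: Δφ = +0.2164, Δλ = -1.3893, Δψ = +0.2669, q = Δφ/Δψ = 0.8109 → d_rh = R√(Δφ²+q²Δλ²) = 3947.4 nmi
Excess = (3947.4 − 3825.5) / 3825.5 = 121.9 / 3825.5 = 3.19% ≈ 3.2%

3.2%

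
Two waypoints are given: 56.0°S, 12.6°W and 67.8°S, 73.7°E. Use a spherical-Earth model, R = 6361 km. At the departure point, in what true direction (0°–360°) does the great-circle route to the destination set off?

142.8°

N = sin Δλ·cos φ₂ = +0.3771;  D = cos φ₁ sin φ₂ − sin φ₁ cos φ₂ cos Δλ = -0.4975
initial course = atan2(N, D) = 142.84°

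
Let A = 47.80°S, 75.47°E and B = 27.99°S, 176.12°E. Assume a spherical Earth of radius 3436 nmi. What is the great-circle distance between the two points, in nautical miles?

4571 nmi

Haversine: a = sin²(Δφ/2)+cos φ₁ cos φ₂ sin²(Δλ/2) = 0.38097;  σ = 2·atan2(√a,√(1−a))
σ = 76.228° → d = Rσ = 3436·1.33044 = 4571 nmi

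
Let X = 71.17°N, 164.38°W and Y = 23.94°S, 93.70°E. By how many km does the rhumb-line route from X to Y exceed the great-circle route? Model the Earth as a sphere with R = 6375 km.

589 km

Great circle: cos σ = sin φ₁ sin φ₂ + cos φ₁ cos φ₂ cos Δλ,  σ = 2.0320 rad → d_gc = 12953.8 km
Rhumb line: Δψ = -2.2274, q = Δφ/Δψ = 0.7453, d_rh = R√(Δφ²+q²Δλ²) = 13542.9 km
Excess = 13542.9 − 12953.8 = 589.1 ≈ 589 km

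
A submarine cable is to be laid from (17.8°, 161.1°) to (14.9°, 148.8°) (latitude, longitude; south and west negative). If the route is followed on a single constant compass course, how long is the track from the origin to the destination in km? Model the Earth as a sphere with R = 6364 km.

1350 km

Δψ = ln[tan(π/4+φ₂/2)/tan(π/4+φ₁/2)] = -0.0528;  Δφ = -0.0506 rad,  Δλ = -0.2147 rad
q = Δφ/Δψ = 0.9594
d = R·√(Δφ² + q²Δλ²) = 6364·0.21210 = 1350 km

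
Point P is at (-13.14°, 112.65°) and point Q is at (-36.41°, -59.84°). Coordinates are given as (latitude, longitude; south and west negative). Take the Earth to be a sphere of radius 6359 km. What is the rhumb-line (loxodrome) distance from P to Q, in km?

Δψ = ln[tan(π/4+φ₂/2)/tan(π/4+φ₁/2)] = -0.4518;  Δφ = -0.4061 rad,  Δλ = -3.0105 rad
q = Δφ/Δψ = 0.8990
d = R·√(Δφ² + q²Δλ²) = 6359·2.73674 = 17403 km

17403 km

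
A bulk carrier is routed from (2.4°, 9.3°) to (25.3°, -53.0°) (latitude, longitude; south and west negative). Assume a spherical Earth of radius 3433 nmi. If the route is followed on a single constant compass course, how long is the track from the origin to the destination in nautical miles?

3850 nmi

Δψ = ln[tan(π/4+φ₂/2)/tan(π/4+φ₁/2)] = +0.4148;  Δφ = +0.3997 rad,  Δλ = -1.0873 rad
q = Δφ/Δψ = 0.9636
d = R·√(Δφ² + q²Δλ²) = 3433·1.12145 = 3850 nmi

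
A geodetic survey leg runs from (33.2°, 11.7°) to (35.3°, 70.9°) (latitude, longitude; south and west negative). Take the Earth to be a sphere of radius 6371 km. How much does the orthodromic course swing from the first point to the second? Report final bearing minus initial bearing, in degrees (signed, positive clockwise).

+35.5°

At departure: θ₁ = atan2(sin Δλ cos φ₂, cos φ₁ sin φ₂ − sin φ₁ cos φ₂ cos Δλ) = 70.03°
At arrival: θ₂ = atan2(sin Δλ cos φ₁, −cos φ₂ sin φ₁ + sin φ₂ cos φ₁ cos Δλ) = 105.50°
Δθ = θ₂ − θ₁ = +35.5°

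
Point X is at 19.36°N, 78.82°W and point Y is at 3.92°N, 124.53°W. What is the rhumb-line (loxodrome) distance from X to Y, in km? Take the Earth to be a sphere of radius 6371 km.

5250 km

Δψ = ln[tan(π/4+φ₂/2)/tan(π/4+φ₁/2)] = -0.2760;  Δφ = -0.2695 rad,  Δλ = -0.7978 rad
q = Δφ/Δψ = 0.9762
d = R·√(Δφ² + q²Δλ²) = 6371·0.82412 = 5250 km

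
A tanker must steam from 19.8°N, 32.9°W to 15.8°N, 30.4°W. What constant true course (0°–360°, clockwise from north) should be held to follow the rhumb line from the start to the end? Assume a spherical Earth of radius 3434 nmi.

149.3°

Meridional parts: M(φ₁)=+0.3527, M(φ₂)=+0.2793 → ΔM = -0.0733;  Δλ = +0.0436 rad
tan C = Δλ / ΔM = -0.5949 → C = 149.25°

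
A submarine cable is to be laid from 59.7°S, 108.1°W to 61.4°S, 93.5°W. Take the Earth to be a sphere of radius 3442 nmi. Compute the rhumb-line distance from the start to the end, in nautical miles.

443 nmi

Rhumb course C = atan2(Δλ, Δψ) with Δψ = ln[tan(π/4+φ₂/2)/tan(π/4+φ₁/2)] = -0.0604, Δλ = +0.2548 → C = 103.33°
d = R·|Δφ| / |cos C| = 3442·0.02967 / 0.23051 = 443 nmi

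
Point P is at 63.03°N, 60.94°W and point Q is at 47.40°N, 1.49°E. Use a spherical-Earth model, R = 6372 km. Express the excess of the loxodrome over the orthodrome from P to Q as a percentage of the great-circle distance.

Great circle: σ = 0.6466 rad → d_gc = Rσ = 4120.3 km
Rhumb: Δφ = -0.2728, Δλ = +1.0896, Δψ = -0.4860, q = Δφ/Δψ = 0.5613 → d_rh = R√(Δφ²+q²Δλ²) = 4267.0 km
Excess = (4267.0 − 4120.3) / 4120.3 = 146.7 / 4120.3 = 3.56% ≈ 3.6%

3.6%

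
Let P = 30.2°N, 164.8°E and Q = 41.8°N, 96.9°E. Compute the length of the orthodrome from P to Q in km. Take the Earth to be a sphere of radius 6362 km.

Haversine: a = sin²(Δφ/2)+cos φ₁ cos φ₂ sin²(Δλ/2) = 0.21116;  σ = 2·atan2(√a,√(1−a))
σ = 54.713° → d = Rσ = 6362·0.95491 = 6075 km

6075 km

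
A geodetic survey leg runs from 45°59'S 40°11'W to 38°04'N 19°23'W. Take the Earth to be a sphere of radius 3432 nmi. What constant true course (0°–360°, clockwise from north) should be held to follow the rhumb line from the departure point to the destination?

12.6°

Meridional parts: M(φ₁)=-0.9059, M(φ₂)=+0.7195 → ΔM = +1.6253;  Δλ = +0.3630 rad
tan C = Δλ / ΔM = +0.2234 → C = 12.59°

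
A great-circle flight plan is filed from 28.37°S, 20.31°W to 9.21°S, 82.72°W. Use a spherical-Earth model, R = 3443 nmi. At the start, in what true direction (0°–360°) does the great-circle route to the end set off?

275.0°

N = sin Δλ·cos φ₂ = -0.8749;  D = cos φ₁ sin φ₂ − sin φ₁ cos φ₂ cos Δλ = +0.0764
initial course = atan2(N, D) = 274.99°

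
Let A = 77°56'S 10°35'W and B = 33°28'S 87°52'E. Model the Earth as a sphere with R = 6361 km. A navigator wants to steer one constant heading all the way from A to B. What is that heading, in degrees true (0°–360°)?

46.6°

Δψ = ln[tan(π/4+φ₂/2)/tan(π/4+φ₁/2)] = +1.6268
Δλ = +1.7183 rad (taken the short way round)
course = atan2(Δλ, Δψ) = 46.57°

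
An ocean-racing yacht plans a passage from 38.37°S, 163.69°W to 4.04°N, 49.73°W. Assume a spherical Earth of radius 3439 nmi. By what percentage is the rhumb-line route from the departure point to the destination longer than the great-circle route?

2.6%

Great circle: σ = 1.9405 rad → d_gc = Rσ = 6673.3 nmi
Rhumb: Δφ = +0.7402, Δλ = +1.9890, Δψ = +0.7968, q = Δφ/Δψ = 0.9290 → d_rh = R√(Δφ²+q²Δλ²) = 6845.3 nmi
Excess = (6845.3 − 6673.3) / 6673.3 = 172.0 / 6673.3 = 2.58% ≈ 2.6%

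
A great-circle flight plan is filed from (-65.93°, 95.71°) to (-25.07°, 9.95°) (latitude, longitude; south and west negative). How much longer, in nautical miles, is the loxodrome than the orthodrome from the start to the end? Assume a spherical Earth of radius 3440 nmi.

Great circle: cos σ = sin φ₁ sin φ₂ + cos φ₁ cos φ₂ cos Δλ,  σ = 1.1437 rad → d_gc = 3934.5 nmi
Rhumb line: Δψ = +1.0933, q = Δφ/Δψ = 0.6523, d_rh = R√(Δφ²+q²Δλ²) = 4159.1 nmi
Excess = 4159.1 − 3934.5 = 224.6 ≈ 225 nmi

225 nmi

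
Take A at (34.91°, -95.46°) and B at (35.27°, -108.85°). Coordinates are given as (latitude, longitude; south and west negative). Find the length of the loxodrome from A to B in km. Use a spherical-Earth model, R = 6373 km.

1219 km

Δψ = ln[tan(π/4+φ₂/2)/tan(π/4+φ₁/2)] = +0.0077;  Δφ = +0.0063 rad,  Δλ = -0.2337 rad
q = Δφ/Δψ = 0.8182
d = R·√(Δφ² + q²Δλ²) = 6373·0.19133 = 1219 km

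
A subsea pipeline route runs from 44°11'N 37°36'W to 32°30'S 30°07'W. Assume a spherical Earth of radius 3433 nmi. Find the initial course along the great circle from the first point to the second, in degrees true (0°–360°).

θ = atan2( sin Δλ·cos φ₂ ,  cos φ₁ sin φ₂ − sin φ₁ cos φ₂ cos Δλ )
  = atan2(+0.1098, -0.9681) = 173.53°

173.5°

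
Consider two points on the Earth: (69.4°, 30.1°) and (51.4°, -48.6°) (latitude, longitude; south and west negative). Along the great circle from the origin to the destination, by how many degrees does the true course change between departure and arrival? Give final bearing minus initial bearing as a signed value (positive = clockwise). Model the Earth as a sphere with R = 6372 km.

At departure: θ₁ = atan2(sin Δλ cos φ₂, cos φ₁ sin φ₂ − sin φ₁ cos φ₂ cos Δλ) = 284.70°
At arrival: θ₂ = atan2(sin Δλ cos φ₁, −cos φ₂ sin φ₁ + sin φ₂ cos φ₁ cos Δλ) = 213.06°
Δθ = θ₂ − θ₁ = -71.6°

-71.6°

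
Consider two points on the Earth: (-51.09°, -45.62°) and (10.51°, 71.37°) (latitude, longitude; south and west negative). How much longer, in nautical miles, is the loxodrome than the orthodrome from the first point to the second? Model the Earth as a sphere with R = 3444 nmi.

Great circle: cos σ = sin φ₁ sin φ₂ + cos φ₁ cos φ₂ cos Δλ,  σ = 2.0067 rad → d_gc = 6911.0 nmi
Rhumb line: Δψ = +1.2251, q = Δφ/Δψ = 0.8776, d_rh = R√(Δφ²+q²Δλ²) = 7196.9 nmi
Excess = 7196.9 − 6911.0 = 285.9 ≈ 286 nmi

286 nmi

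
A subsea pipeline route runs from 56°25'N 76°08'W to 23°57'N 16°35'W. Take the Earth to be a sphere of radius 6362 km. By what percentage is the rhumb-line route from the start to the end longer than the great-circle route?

Great circle: σ = 0.9343 rad → d_gc = Rσ = 5944.1 km
Rhumb: Δφ = -0.5667, Δλ = +1.0393, Δψ = -0.7674, q = Δφ/Δψ = 0.7384 → d_rh = R√(Δφ²+q²Δλ²) = 6069.3 km
Excess = (6069.3 − 5944.1) / 5944.1 = 125.2 / 5944.1 = 2.11% ≈ 2.1%

2.1%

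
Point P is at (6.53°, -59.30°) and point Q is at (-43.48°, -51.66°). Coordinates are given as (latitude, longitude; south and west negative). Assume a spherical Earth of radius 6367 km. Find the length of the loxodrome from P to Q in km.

Δψ = ln[tan(π/4+φ₂/2)/tan(π/4+φ₁/2)] = -0.9586;  Δφ = -0.8728 rad,  Δλ = +0.1333 rad
q = Δφ/Δψ = 0.9106
d = R·√(Δφ² + q²Δλ²) = 6367·0.88124 = 5611 km

5611 km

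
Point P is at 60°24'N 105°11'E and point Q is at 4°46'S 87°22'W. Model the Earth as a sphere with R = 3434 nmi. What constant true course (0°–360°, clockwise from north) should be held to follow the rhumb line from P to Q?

115.8°

Δψ = ln[tan(π/4+φ₂/2)/tan(π/4+φ₁/2)] = -1.4143
Δλ = +2.9226 rad (taken the short way round)
course = atan2(Δλ, Δψ) = 115.82°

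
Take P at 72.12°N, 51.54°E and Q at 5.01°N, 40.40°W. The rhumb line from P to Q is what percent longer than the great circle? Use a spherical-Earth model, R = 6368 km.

5.8%

Great circle: σ = 1.4980 rad → d_gc = Rσ = 9539.1 km
Rhumb: Δφ = -1.1713, Δλ = -1.6047, Δψ = -1.7620, q = Δφ/Δψ = 0.6648 → d_rh = R√(Δφ²+q²Δλ²) = 10088.4 km
Excess = (10088.4 − 9539.1) / 9539.1 = 549.3 / 9539.1 = 5.76% ≈ 5.8%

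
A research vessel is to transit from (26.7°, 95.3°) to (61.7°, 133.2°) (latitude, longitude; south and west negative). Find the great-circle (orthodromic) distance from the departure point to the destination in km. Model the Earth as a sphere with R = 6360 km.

4787 km

cos σ = sin φ₁ sin φ₂ + cos φ₁ cos φ₂ cos Δλ
      = sin(26.70°)sin(61.70°) + cos(26.70°)cos(61.70°)cos(37.90°) = 0.7298
σ = 43.129° → d = Rσ = 6360·0.75274 = 4787 km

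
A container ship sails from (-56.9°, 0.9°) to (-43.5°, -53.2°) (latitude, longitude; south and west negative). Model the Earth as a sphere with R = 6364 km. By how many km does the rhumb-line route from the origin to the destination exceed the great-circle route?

Great circle: cos σ = sin φ₁ sin φ₂ + cos φ₁ cos φ₂ cos Δλ,  σ = 0.6285 rad → d_gc = 3999.6 km
Rhumb line: Δψ = +0.3687, q = Δφ/Δψ = 0.6344, d_rh = R√(Δφ²+q²Δλ²) = 4092.4 km
Excess = 4092.4 − 3999.6 = 92.8 ≈ 93 km

93 km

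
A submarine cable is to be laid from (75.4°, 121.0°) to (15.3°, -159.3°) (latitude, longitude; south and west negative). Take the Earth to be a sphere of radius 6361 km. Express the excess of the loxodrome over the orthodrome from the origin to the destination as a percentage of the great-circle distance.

4.9%

Great circle: σ = 1.2673 rad → d_gc = Rσ = 8061.5 km
Rhumb: Δφ = -1.0489, Δλ = +1.3910, Δψ = -1.7847, q = Δφ/Δψ = 0.5878 → d_rh = R√(Δφ²+q²Δλ²) = 8459.7 km
Excess = (8459.7 − 8061.5) / 8061.5 = 398.2 / 8061.5 = 4.94% ≈ 4.9%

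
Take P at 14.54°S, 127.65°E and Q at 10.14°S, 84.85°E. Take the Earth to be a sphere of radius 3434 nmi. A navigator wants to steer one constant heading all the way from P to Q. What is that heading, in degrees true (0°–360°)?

Meridional parts: M(φ₁)=-0.2565, M(φ₂)=-0.1779 → ΔM = +0.0786;  Δλ = -0.7470 rad
tan C = Δλ / ΔM = -9.5000 → C = 276.01°

276.0°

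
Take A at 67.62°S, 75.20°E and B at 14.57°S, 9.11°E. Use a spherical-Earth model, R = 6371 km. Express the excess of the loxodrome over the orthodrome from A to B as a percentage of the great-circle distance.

Great circle: σ = 1.1789 rad → d_gc = Rσ = 7510.6 km
Rhumb: Δφ = +0.9259, Δλ = -1.1535, Δψ = +1.3633, q = Δφ/Δψ = 0.6792 → d_rh = R√(Δφ²+q²Δλ²) = 7727.1 km
Excess = (7727.1 − 7510.6) / 7510.6 = 216.5 / 7510.6 = 2.88% ≈ 2.9%

2.9%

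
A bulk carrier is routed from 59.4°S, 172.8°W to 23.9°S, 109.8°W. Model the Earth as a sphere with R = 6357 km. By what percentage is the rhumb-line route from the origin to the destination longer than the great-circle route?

Great circle: σ = 0.9764 rad → d_gc = Rσ = 6207.0 km
Rhumb: Δφ = +0.6196, Δλ = +1.0996, Δψ = +0.8664, q = Δφ/Δψ = 0.7151 → d_rh = R√(Δφ²+q²Δλ²) = 6363.9 km
Excess = (6363.9 − 6207.0) / 6207.0 = 156.9 / 6207.0 = 2.53% ≈ 2.5%

2.5%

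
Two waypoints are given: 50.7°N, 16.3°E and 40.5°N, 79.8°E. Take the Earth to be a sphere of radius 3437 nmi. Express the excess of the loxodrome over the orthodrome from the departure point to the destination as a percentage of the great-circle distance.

Great circle: σ = 0.7706 rad → d_gc = Rσ = 2648.7 nmi
Rhumb: Δφ = -0.1780, Δλ = +1.1083, Δψ = -0.2555, q = Δφ/Δψ = 0.6968 → d_rh = R√(Δφ²+q²Δλ²) = 2723.9 nmi
Excess = (2723.9 − 2648.7) / 2648.7 = 75.2 / 2648.7 = 2.84% ≈ 2.8%

2.8%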